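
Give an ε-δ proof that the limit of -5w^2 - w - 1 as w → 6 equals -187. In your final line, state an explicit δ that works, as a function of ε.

Let ε > 0 be given. We want δ > 0 such that 0 < |w − 6| < δ implies |(-5w^2 - w - 1) + 187| < ε.
(-5w^2 - w - 1) + 187 = -5w^2 - w + 186 = (w − 6)(-5w - 31).
So |(-5w^2 - w - 1) + 187| = |w − 6|·|-5w - 31|.
Assume first that |w − 6| < 1, so |w| < 7. Then |-5w - 31| ≤ 5·7 + 31 = 66.
Hence |(-5w^2 - w - 1) + 187| ≤ 66|w − 6| < ε provided |w − 6| < ε/66.
Choosing δ = min(1, ε/66) ensures both conditions, hence |(-5w^2 - w - 1) + 187| < ε.

δ = min(1, ε/66)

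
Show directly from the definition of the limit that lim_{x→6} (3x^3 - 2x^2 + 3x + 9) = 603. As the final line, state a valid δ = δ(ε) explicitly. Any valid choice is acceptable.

δ = min(1, ε/358)

Fix ε > 0. We want δ > 0 such that 0 < |x − 6| < δ implies |(3x^3 - 2x^2 + 3x + 9) − 603| < ε.
(3x^3 - 2x^2 + 3x + 9) − 603 = 3x^3 - 2x^2 + 3x - 594 = (x − 6)(3x^2 + 16x + 99).
So |(3x^3 - 2x^2 + 3x + 9) − 603| = |x − 6|·|3x^2 + 16x + 99|.
Require δ ≤ 1. Then |x − 6| < 1 gives |x| < 7, and by the triangle inequality |3x^2 + 16x + 99| ≤ 3·7^2 + 16·7 + 99 = 358.
Hence |(3x^3 - 2x^2 + 3x + 9) − 603| ≤ 358|x − 6| < ε provided |x − 6| < ε/358.
Take δ = min(1, ε/358). Then 0 < |x − 6| < δ gives both |x − 6| < 1 and |x − 6| < ε/358, so |(3x^3 - 2x^2 + 3x + 9) − 603| < ε.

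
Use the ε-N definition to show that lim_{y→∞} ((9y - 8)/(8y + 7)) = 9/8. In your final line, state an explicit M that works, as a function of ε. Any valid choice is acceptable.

Fix ε > 0. We seek M > 0 such that y > M implies |(9y - 8)/(8y + 7) − (9/8)| < ε.
(9y - 8)/(8y + 7) − (9/8) = (8(9y - 8) − 9(8y + 7)) / (8(8y + 7)) = -127/(8(8y + 7)).
For y > 0 we have 8y + 7 > 8y, so |(9y - 8)/(8y + 7) − (9/8)| = 127/(8(8y + 7)) < 127/(8·8y) = (127/64)/y.
Thus |(9y - 8)/(8y + 7) − (9/8)| < ε whenever y > (127/64)/ε.
Take M = (127/64)/ε. If y > M then |(9y - 8)/(8y + 7) − (9/8)| < (127/64)/y < ε.

M = (127/64)/ε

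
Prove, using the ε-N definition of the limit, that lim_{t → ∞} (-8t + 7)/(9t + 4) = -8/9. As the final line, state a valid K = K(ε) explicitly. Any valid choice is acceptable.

Let ε > 0 be given. We seek K > 0 such that t > K implies |(-8t + 7)/(9t + 4) + 8/9| < ε.
(-8t + 7)/(9t + 4) + 8/9 = (9(-8t + 7) − (-8)(9t + 4)) / (9(9t + 4)) = 95/(9(9t + 4)).
For t > 0 we have 9t + 4 > 9t, so |(-8t + 7)/(9t + 4) + 8/9| = 95/(9(9t + 4)) < 95/(9·9t) = (95/81)/t.
Thus |(-8t + 7)/(9t + 4) + 8/9| < ε whenever t > (95/81)/ε.
Take K = (95/81)/ε. If t > K then |(-8t + 7)/(9t + 4) + 8/9| < (95/81)/t < ε.

K = (95/81)/ε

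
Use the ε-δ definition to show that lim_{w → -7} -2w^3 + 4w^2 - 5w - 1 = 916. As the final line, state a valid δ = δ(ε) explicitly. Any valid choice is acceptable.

δ = min(1, ε/403)

Fix ε > 0. We want δ > 0 such that 0 < |w + 7| < δ implies |(-2w^3 + 4w^2 - 5w - 1) − 916| < ε.
(-2w^3 + 4w^2 - 5w - 1) − 916 = -2w^3 + 4w^2 - 5w - 917 = (w + 7)(-2w^2 + 18w - 131).
So |(-2w^3 + 4w^2 - 5w - 1) − 916| = |w + 7|·|-2w^2 + 18w - 131|.
Assume first that |w + 7| < 1, so |w| < 8. Then |-2w^2 + 18w - 131| ≤ 2·8^2 + 18·8 + 131 = 403.
Hence |(-2w^3 + 4w^2 - 5w - 1) − 916| ≤ 403|w + 7| < ε provided |w + 7| < ε/403.
Choosing δ = min(1, ε/403) ensures both conditions, hence |(-2w^3 + 4w^2 - 5w - 1) − 916| < ε.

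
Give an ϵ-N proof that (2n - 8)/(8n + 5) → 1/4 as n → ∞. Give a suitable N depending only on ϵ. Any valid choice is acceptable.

N = (37/32)/ϵ

Let ϵ > 0 be given. For n ≥ 1, |(2n - 8)/(8n + 5) − (1/4)| = |-74|/(8(8n + 5)) = 74/(8(8n + 5)).
Since 8n + 5 ≥ 8n for n ≥ 1, this is ≤ 74/(8·8n) = (37/32)/n.
So |(2n - 8)/(8n + 5) − (1/4)| < ϵ whenever n > (37/32)/ϵ.
Take N = (37/32)/ϵ. If n > N then |(2n - 8)/(8n + 5) − (1/4)| ≤ (37/32)/n < ϵ.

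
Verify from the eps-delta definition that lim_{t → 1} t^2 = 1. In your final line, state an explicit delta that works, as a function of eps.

Fix eps > 0. We seek delta > 0 with 0 < |t − 1| < delta ⇒ |t^2 − 1| < eps.
Factor: t^2 − 1 = (t − 1)(t + 1), so |t^2 − 1| = |t − 1|·|t + 1|.
Impose delta ≤ 1 so that |t| < 2; then |t + 1| ≤ 3.
Hence |t^2 − 1| ≤ 3|t − 1|, which is < eps once |t − 1| < eps/3.
Take delta = min(1, eps/3). If 0 < |t − 1| < delta then both bounds hold and |t^2 − 1| ≤ 3|t − 1| < 3·(eps/3) = eps.

delta = min(1, eps/3)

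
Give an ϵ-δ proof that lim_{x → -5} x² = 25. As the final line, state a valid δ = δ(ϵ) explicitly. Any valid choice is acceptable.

Let ϵ > 0. We seek δ > 0 with 0 < |x + 5| < δ ⇒ |x² − 25| < ϵ.
Factor: x² − 25 = (x + 5)(x - 5), so |x² − 25| = |x + 5|·|x - 5|.
Restrict δ ≤ 1. Then |x + 5| < 1 gives |x| < 6, so by the triangle inequality |x - 5| ≤ 6 + 5 = 11.
Hence |x² − 25| ≤ 11|x + 5|, which is < ϵ once |x + 5| < ϵ/11.
Take δ = min(1, ϵ/11). If 0 < |x + 5| < δ then both bounds hold and |x² − 25| ≤ 11|x + 5| < 11·(ϵ/11) = ϵ.

δ = min(1, ϵ/11)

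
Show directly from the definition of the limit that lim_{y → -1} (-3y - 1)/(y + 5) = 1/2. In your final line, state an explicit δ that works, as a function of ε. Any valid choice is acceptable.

δ = min(2, (4/7)ε)

Suppose ε > 0. We want δ > 0 with 0 < |y + 1| < δ ⇒ |(-3y - 1)/(y + 5) − (1/2)| < ε.
Combining over a common denominator, (-3y - 1)/(y + 5) − (1/2) = [(-3y - 1)·4 − 2·(y + 5)] / [4·(y + 5)] = -14(y + 1) / (4(y + 5)).
So |(-3y - 1)/(y + 5) − (1/2)| = 14|y + 1| / (4·|y + 5|).
Restrict δ ≤ 2. Then |y + 1| < 2 gives |y + 5| = |(y + 1) + 4| ≥ 4 − 2 = 2.
Hence |(-3y - 1)/(y + 5) − (1/2)| < 14|y + 1|/(4·2) = (7/4)|y + 1|, which is < ε once |y + 1| < (4/7)ε.
Take δ = min(2, (4/7)ε). Then 0 < |y + 1| < δ forces both bounds, so |(-3y - 1)/(y + 5) − (1/2)| < ε.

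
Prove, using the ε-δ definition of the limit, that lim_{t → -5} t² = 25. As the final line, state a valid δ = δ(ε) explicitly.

Let ε > 0. We seek δ > 0 with 0 < |t + 5| < δ ⇒ |t² − 25| < ε.
Factor: t² − 25 = (t + 5)(t - 5), so |t² − 25| = |t + 5|·|t - 5|.
Impose δ ≤ 1 so that |t| < 6; then |t - 5| ≤ 11.
Hence |t² − 25| ≤ 11|t + 5|, which is < ε once |t + 5| < ε/11.
Take δ = min(1, ε/11). If 0 < |t + 5| < δ then both bounds hold and |t² − 25| ≤ 11|t + 5| < 11·(ε/11) = ε.

δ = min(1, ε/11)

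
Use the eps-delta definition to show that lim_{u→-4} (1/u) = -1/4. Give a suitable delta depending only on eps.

Let eps > 0. We seek delta > 0 such that 0 < |u + 4| < delta implies |1/u + 1/4| < eps.
|1/u + 1/4| = |-4 − u|/(4·|u|) = |u + 4|/(4|u|).
Restrict delta ≤ 2. Then |u + 4| < 2 gives |u| > 2, so 4|u| > 8.
Then |1/u + 1/4| < |u + 4|/8, which is < eps when |u + 4| < 8eps.
Take delta = min(2, 8eps). Then 0 < |u + 4| < delta gives both |u + 4| < 2 and |u + 4| < 8eps, so |1/u + 1/4| < eps.

delta = min(2, 8eps)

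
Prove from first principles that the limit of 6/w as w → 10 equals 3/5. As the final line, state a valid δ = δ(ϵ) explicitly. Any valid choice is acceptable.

δ = min(5, (25/3)ϵ)

Suppose ϵ > 0. We seek δ > 0 such that 0 < |w − 10| < δ implies |6/w − (3/5)| < ϵ.
|6/w − (3/5)| = 6·|10 − w|/(10·|w|) = 6|w − 10|/(10|w|).
Restrict δ ≤ 5. Then |w − 10| < 5 gives |w| > 5, so 10|w| > 50.
Then |6/w − (3/5)| < 6|w − 10|/50, which is < ϵ when |w − 10| < (25/3)ϵ.
Take δ = min(5, (25/3)ϵ). Then 0 < |w − 10| < δ gives both |w − 10| < 5 and |w − 10| < (25/3)ϵ, so |6/w − (3/5)| < ϵ.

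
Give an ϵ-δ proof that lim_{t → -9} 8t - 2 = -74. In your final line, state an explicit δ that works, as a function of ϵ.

δ = ϵ/8

Suppose ϵ > 0. We need δ > 0 so that 0 < |t + 9| < δ implies |(8t - 2) + 74| < ϵ.
Since (8t - 2) + 74 = 8(t + 9), we have |(8t - 2) + 74| = 8|t + 9|.
Thus it suffices that |t + 9| < ϵ/8.
Choosing δ = ϵ/8 gives |(8t - 2) + 74| = 8|t + 9| < ϵ whenever |t + 9| < δ.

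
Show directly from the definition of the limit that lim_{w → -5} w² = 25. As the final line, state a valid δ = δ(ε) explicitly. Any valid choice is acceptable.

δ = min(1, ε/11)

Let ε > 0 be given. We seek δ > 0 with 0 < |w + 5| < δ ⇒ |w² − 25| < ε.
Factor: w² − 25 = (w + 5)(w - 5), so |w² − 25| = |w + 5|·|w - 5|.
Impose δ ≤ 1 so that |w| < 6; then |w - 5| ≤ 11.
Hence |w² − 25| ≤ 11|w + 5|, which is < ε once |w + 5| < ε/11.
Take δ = min(1, ε/11). If 0 < |w + 5| < δ then both bounds hold and |w² − 25| ≤ 11|w + 5| < 11·(ε/11) = ε.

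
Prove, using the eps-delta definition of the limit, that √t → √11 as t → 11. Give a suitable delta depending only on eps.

Let eps > 0 be given. We want delta > 0 such that 0 < |t − 11| < delta implies |√t − √11| < eps.
Rationalise: √t − √11 = (t − 11)/(√t + √11), so |√t − √11| = |t − 11|/(√t + √11).
Restrict delta ≤ 11 so that |t − 11| < 11 forces t > 0, and then √t + √11 > √11.
Hence |√t − √11| < |t − 11|/√11, which is < eps once |t − 11| < √11·eps.
Take delta = min(11, √11·eps). If 0 < |t − 11| < delta then t > 0 and |√t − √11| < |t − 11|/√11 < eps.

delta = min(11, √11·eps)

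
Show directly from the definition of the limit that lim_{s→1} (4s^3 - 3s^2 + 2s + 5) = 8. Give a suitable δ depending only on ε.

δ = min(2, ε/42)

Let ε > 0 be given. We want δ > 0 such that 0 < |s − 1| < δ implies |(4s^3 - 3s^2 + 2s + 5) − 8| < ε.
(4s^3 - 3s^2 + 2s + 5) − 8 = 4s^3 - 3s^2 + 2s - 3 = (s − 1)(4s^2 + s + 3).
So |(4s^3 - 3s^2 + 2s + 5) − 8| = |s − 1|·|4s^2 + s + 3|.
Assume first that |s − 1| < 2, so |s| < 3. Then |4s^2 + s + 3| ≤ 4·3^2 + 3 + 3 = 42.
Hence |(4s^3 - 3s^2 + 2s + 5) − 8| ≤ 42|s − 1| < ε provided |s − 1| < ε/42.
Take δ = min(2, ε/42). Then 0 < |s − 1| < δ gives both |s − 1| < 2 and |s − 1| < ε/42, so |(4s^3 - 3s^2 + 2s + 5) − 8| < ε.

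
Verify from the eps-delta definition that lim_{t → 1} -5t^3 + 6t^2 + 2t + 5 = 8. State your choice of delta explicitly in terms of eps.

delta = min(1, eps/25)

Suppose eps > 0. We want delta > 0 such that 0 < |t − 1| < delta implies |(-5t^3 + 6t^2 + 2t + 5) − 8| < eps.
(-5t^3 + 6t^2 + 2t + 5) − 8 = -5t^3 + 6t^2 + 2t - 3 = (t − 1)(-5t^2 + t + 3).
So |(-5t^3 + 6t^2 + 2t + 5) − 8| = |t − 1|·|-5t^2 + t + 3|.
Require delta ≤ 1. Then |t − 1| < 1 gives |t| < 2, and by the triangle inequality |-5t^2 + t + 3| ≤ 5·2^2 + 2 + 3 = 25.
Hence |(-5t^3 + 6t^2 + 2t + 5) − 8| ≤ 25|t − 1| < eps provided |t − 1| < eps/25.
Take delta = min(1, eps/25). Then 0 < |t − 1| < delta gives both |t − 1| < 1 and |t − 1| < eps/25, so |(-5t^3 + 6t^2 + 2t + 5) − 8| < eps.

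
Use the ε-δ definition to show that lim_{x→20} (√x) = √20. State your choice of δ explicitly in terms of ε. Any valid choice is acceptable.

δ = min(20, √20·ε)

Let ε > 0 be given. We want δ > 0 such that 0 < |x − 20| < δ implies |√x − √20| < ε.
Rationalise: √x − √20 = (x − 20)/(√x + √20), so |√x − √20| = |x − 20|/(√x + √20).
Restrict δ ≤ 20 so that |x − 20| < 20 forces x > 0, and then √x + √20 > √20.
Hence |√x − √20| < |x − 20|/√20, which is < ε once |x − 20| < √20·ε.
Take δ = min(20, √20·ε). If 0 < |x − 20| < δ then x > 0 and |√x − √20| < |x − 20|/√20 < ε.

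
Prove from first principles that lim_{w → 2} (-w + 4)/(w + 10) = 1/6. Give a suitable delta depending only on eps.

Fix eps > 0. We want delta > 0 with 0 < |w − 2| < delta ⇒ |(-w + 4)/(w + 10) − (1/6)| < eps.
Combining over a common denominator, (-w + 4)/(w + 10) − (1/6) = [(-w + 4)·12 − 2·(w + 10)] / [12·(w + 10)] = -14(w − 2) / (12(w + 10)).
So |(-w + 4)/(w + 10) − (1/6)| = 14|w − 2| / (12·|w + 10|).
Require delta ≤ 6, so |w + 10| ≥ |12| − |w − 2| > 12 − 6 = 6.
Hence |(-w + 4)/(w + 10) − (1/6)| < 14|w − 2|/(12·6) = (7/36)|w − 2|, which is < eps once |w − 2| < (36/7)eps.
Take delta = min(6, (36/7)eps). Then 0 < |w − 2| < delta forces both bounds, so |(-w + 4)/(w + 10) − (1/6)| < eps.

delta = min(6, (36/7)eps)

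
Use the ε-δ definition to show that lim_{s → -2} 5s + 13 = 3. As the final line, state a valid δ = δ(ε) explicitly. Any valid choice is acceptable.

δ = ε/5

Fix ε > 0. We need δ > 0 so that 0 < |s + 2| < δ implies |(5s + 13) − 3| < ε.
|(5s + 13) − 3| = |5s + 10| = 5|s + 2|.
So 5|s + 2| < ε exactly when |s + 2| < ε/5.
Take δ = ε/5. If 0 < |s + 2| < δ then |(5s + 13) − 3| = 5|s + 2| < 5·(ε/5) = ε.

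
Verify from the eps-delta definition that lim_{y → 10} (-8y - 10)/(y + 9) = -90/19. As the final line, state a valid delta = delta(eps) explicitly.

delta = min(19/2, (361/124)eps)

Let eps > 0 be given. We want delta > 0 with 0 < |y − 10| < delta ⇒ |(-8y - 10)/(y + 9) + 90/19| < eps.
Combining over a common denominator, (-8y - 10)/(y + 9) + 90/19 = [(-8y - 10)·19 − (-90)·(y + 9)] / [19·(y + 9)] = -62(y − 10) / (19(y + 9)).
So |(-8y - 10)/(y + 9) + 90/19| = 62|y − 10| / (19·|y + 9|).
Require delta ≤ 19/2, so |y + 9| ≥ |19| − |y − 10| > 19 − 19/2 = 19/2.
Hence |(-8y - 10)/(y + 9) + 90/19| < 62|y − 10|/(19·(19/2)) = (124/361)|y − 10|, which is < eps once |y − 10| < (361/124)eps.
Take delta = min(19/2, (361/124)eps). Then 0 < |y − 10| < delta forces both bounds, so |(-8y - 10)/(y + 9) + 90/19| < eps.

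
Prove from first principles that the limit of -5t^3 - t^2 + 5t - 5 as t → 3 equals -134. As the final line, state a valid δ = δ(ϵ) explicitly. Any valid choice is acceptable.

δ = min(2, ϵ/248)

Let ϵ > 0. We want δ > 0 such that 0 < |t − 3| < δ implies |(-5t^3 - t^2 + 5t - 5) + 134| < ϵ.
(-5t^3 - t^2 + 5t - 5) + 134 = -5t^3 - t^2 + 5t + 129 = (t − 3)(-5t^2 - 16t - 43).
So |(-5t^3 - t^2 + 5t - 5) + 134| = |t − 3|·|-5t^2 - 16t - 43|.
Require δ ≤ 2. Then |t − 3| < 2 gives |t| < 5, and by the triangle inequality |-5t^2 - 16t - 43| ≤ 5·5^2 + 16·5 + 43 = 248.
Hence |(-5t^3 - t^2 + 5t - 5) + 134| ≤ 248|t − 3| < ϵ provided |t − 3| < ϵ/248.
Choosing δ = min(2, ϵ/248) ensures both conditions, hence |(-5t^3 - t^2 + 5t - 5) + 134| < ϵ.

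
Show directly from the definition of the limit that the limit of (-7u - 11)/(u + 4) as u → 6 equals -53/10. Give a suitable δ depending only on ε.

Let ε > 0. We want δ > 0 with 0 < |u − 6| < δ ⇒ |(-7u - 11)/(u + 4) + 53/10| < ε.
Combining over a common denominator, (-7u - 11)/(u + 4) + 53/10 = [(-7u - 11)·10 − (-53)·(u + 4)] / [10·(u + 4)] = -17(u − 6) / (10(u + 4)).
So |(-7u - 11)/(u + 4) + 53/10| = 17|u − 6| / (10·|u + 4|).
Restrict δ ≤ 5. Then |u − 6| < 5 gives |u + 4| = |(u − 6) + 10| ≥ 10 − 5 = 5.
Hence |(-7u - 11)/(u + 4) + 53/10| < 17|u − 6|/(10·5) = (17/50)|u − 6|, which is < ε once |u − 6| < (50/17)ε.
Take δ = min(5, (50/17)ε). Then 0 < |u − 6| < δ forces both bounds, so |(-7u - 11)/(u + 4) + 53/10| < ε.

δ = min(5, (50/17)ε)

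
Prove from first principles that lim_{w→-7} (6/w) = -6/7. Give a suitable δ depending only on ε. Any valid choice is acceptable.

Suppose ε > 0. We seek δ > 0 such that 0 < |w + 7| < δ implies |6/w + 6/7| < ε.
|6/w + 6/7| = 6·|-7 − w|/(7·|w|) = 6|w + 7|/(7|w|).
Restrict δ ≤ 7/2. Then |w + 7| < 7/2 gives |w| > 7/2, so 7|w| > 49/2.
Then |6/w + 6/7| < 6|w + 7|/(49/2), which is < ε when |w + 7| < (49/12)ε.
Take δ = min(7/2, (49/12)ε). Then 0 < |w + 7| < δ gives both |w + 7| < 7/2 and |w + 7| < (49/12)ε, so |6/w + 6/7| < ε.

δ = min(7/2, (49/12)ε)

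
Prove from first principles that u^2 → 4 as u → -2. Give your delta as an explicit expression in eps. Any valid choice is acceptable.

Let eps > 0 be given. We seek delta > 0 with 0 < |u + 2| < delta ⇒ |u^2 − 4| < eps.
Factor: u^2 − 4 = (u + 2)(u - 2), so |u^2 − 4| = |u + 2|·|u - 2|.
Impose delta ≤ 2 so that |u| < 4; then |u - 2| ≤ 6.
Hence |u^2 − 4| ≤ 6|u + 2|, which is < eps once |u + 2| < eps/6.
Take delta = min(2, eps/6). If 0 < |u + 2| < delta then both bounds hold and |u^2 − 4| ≤ 6|u + 2| < 6·(eps/6) = eps.

delta = min(2, eps/6)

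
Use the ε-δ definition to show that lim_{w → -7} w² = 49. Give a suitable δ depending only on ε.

Let ε > 0 be given. We seek δ > 0 with 0 < |w + 7| < δ ⇒ |w² − 49| < ε.
Factor: w² − 49 = (w + 7)(w - 7), so |w² − 49| = |w + 7|·|w - 7|.
Restrict δ ≤ 1. Then |w + 7| < 1 gives |w| < 8, so by the triangle inequality |w - 7| ≤ 8 + 7 = 15.
Hence |w² − 49| ≤ 15|w + 7|, which is < ε once |w + 7| < ε/15.
Take δ = min(1, ε/15). If 0 < |w + 7| < δ then both bounds hold and |w² − 49| ≤ 15|w + 7| < 15·(ε/15) = ε.

δ = min(1, ε/15)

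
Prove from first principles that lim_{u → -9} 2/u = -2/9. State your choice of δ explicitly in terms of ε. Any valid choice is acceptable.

Suppose ε > 0. We seek δ > 0 such that 0 < |u + 9| < δ implies |2/u + 2/9| < ε.
|2/u + 2/9| = 2·|-9 − u|/(9·|u|) = 2|u + 9|/(9|u|).
Restrict δ ≤ 9/2. Then |u + 9| < 9/2 gives |u| > 9/2, so 9|u| > 81/2.
Then |2/u + 2/9| < 2|u + 9|/(81/2), which is < ε when |u + 9| < (81/4)ε.
Take δ = min(9/2, (81/4)ε). Then 0 < |u + 9| < δ gives both |u + 9| < 9/2 and |u + 9| < (81/4)ε, so |2/u + 2/9| < ε.

δ = min(9/2, (81/4)ε)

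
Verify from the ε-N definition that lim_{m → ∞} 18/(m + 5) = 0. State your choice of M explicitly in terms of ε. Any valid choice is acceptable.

M = 18/ε

Let ε > 0. For m ≥ 1, |18/(m + 5) − 0| = 18/(m + 5) ≤ 18/m.
We need 18/m < ε, i.e. m > 18/ε.
Take M = 18/ε. If m > M then |18/(m + 5)| ≤ 18/m < ε.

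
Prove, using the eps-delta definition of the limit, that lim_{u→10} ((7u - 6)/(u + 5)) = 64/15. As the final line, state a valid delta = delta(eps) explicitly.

delta = min(15/2, (225/82)eps)

Let eps > 0. We want delta > 0 with 0 < |u − 10| < delta ⇒ |(7u - 6)/(u + 5) − (64/15)| < eps.
Combining over a common denominator, (7u - 6)/(u + 5) − (64/15) = [(7u - 6)·15 − 64·(u + 5)] / [15·(u + 5)] = 41(u − 10) / (15(u + 5)).
So |(7u - 6)/(u + 5) − (64/15)| = 41|u − 10| / (15·|u + 5|).
Require delta ≤ 15/2, so |u + 5| ≥ |15| − |u − 10| > 15 − 15/2 = 15/2.
Hence |(7u - 6)/(u + 5) − (64/15)| < 41|u − 10|/(15·(15/2)) = (82/225)|u − 10|, which is < eps once |u − 10| < (225/82)eps.
Take delta = min(15/2, (225/82)eps). Then 0 < |u − 10| < delta forces both bounds, so |(7u - 6)/(u + 5) − (64/15)| < eps.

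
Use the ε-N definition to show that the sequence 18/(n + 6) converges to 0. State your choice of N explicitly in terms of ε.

Let ε > 0 be given. For n ≥ 1, |18/(n + 6) − 0| = 18/(n + 6) ≤ 18/n.
We need 18/n < ε, i.e. n > 18/ε.
Take N = 18/ε. If n > N then |18/(n + 6)| ≤ 18/n < ε.

N = 18/ε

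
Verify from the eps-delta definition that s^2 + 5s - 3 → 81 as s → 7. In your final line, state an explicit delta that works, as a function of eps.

Let eps > 0. We want delta > 0 such that 0 < |s − 7| < delta implies |(s^2 + 5s - 3) − 81| < eps.
(s^2 + 5s - 3) − 81 = s^2 + 5s - 84 = (s − 7)(s + 12).
So |(s^2 + 5s - 3) − 81| = |s − 7|·|s + 12|.
Require delta ≤ 2. Then |s − 7| < 2 gives |s| < 9, and by the triangle inequality |s + 12| ≤ 9 + 12 = 21.
Hence |(s^2 + 5s - 3) − 81| ≤ 21|s − 7| < eps provided |s − 7| < eps/21.
Choosing delta = min(2, eps/21) ensures both conditions, hence |(s^2 + 5s - 3) − 81| < eps.

delta = min(2, eps/21)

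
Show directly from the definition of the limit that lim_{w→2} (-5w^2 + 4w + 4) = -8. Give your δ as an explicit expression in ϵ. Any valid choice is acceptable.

δ = min(2, ϵ/26)

Fix ϵ > 0. We want δ > 0 such that 0 < |w − 2| < δ implies |(-5w^2 + 4w + 4) + 8| < ϵ.
(-5w^2 + 4w + 4) + 8 = -5w^2 + 4w + 12 = (w − 2)(-5w - 6).
So |(-5w^2 + 4w + 4) + 8| = |w − 2|·|-5w - 6|.
Require δ ≤ 2. Then |w − 2| < 2 gives |w| < 4, and by the triangle inequality |-5w - 6| ≤ 5·4 + 6 = 26.
Hence |(-5w^2 + 4w + 4) + 8| ≤ 26|w − 2| < ϵ provided |w − 2| < ϵ/26.
Take δ = min(2, ϵ/26). Then 0 < |w − 2| < δ gives both |w − 2| < 2 and |w − 2| < ϵ/26, so |(-5w^2 + 4w + 4) + 8| < ϵ.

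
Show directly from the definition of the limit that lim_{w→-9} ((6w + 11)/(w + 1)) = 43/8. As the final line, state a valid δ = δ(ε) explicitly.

Suppose ε > 0. We want δ > 0 with 0 < |w + 9| < δ ⇒ |(6w + 11)/(w + 1) − (43/8)| < ε.
Combining over a common denominator, (6w + 11)/(w + 1) − (43/8) = [(6w + 11)·(-8) − (-43)·(w + 1)] / [(-8)·(w + 1)] = -5(w + 9) / ((-8)(w + 1)).
So |(6w + 11)/(w + 1) − (43/8)| = 5|w + 9| / (8·|w + 1|).
Require δ ≤ 4, so |w + 1| ≥ |-8| − |w + 9| > 8 − 4 = 4.
Hence |(6w + 11)/(w + 1) − (43/8)| < 5|w + 9|/(8·4) = (5/32)|w + 9|, which is < ε once |w + 9| < (32/5)ε.
Take δ = min(4, (32/5)ε). Then 0 < |w + 9| < δ forces both bounds, so |(6w + 11)/(w + 1) − (43/8)| < ε.

δ = min(4, (32/5)ε)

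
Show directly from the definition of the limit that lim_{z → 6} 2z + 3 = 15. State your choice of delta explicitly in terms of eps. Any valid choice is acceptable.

Let eps > 0. We need delta > 0 so that 0 < |z − 6| < delta implies |(2z + 3) − 15| < eps.
Since (2z + 3) − 15 = 2(z − 6), we have |(2z + 3) − 15| = 2|z − 6|.
Thus it suffices that |z − 6| < eps/2.
Choosing delta = eps/2 gives |(2z + 3) − 15| = 2|z − 6| < eps whenever |z − 6| < delta.

delta = eps/2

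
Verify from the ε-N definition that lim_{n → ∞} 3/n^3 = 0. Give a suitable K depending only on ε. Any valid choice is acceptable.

Let ε > 0. For n ≥ 1, |3/n^3 − 0| = 3/n^3.
3/n^3 < ε ⇔ n^3 > 3/ε ⇔ n > (3/ε)^{1/3}.
Take K = (3/ε)^{1/3}. Then n > K implies 3/n^3 < ε.

K = (3/ε)^{1/3}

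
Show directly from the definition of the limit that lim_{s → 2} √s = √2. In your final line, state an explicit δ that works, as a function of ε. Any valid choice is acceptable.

Let ε > 0. We want δ > 0 such that 0 < |s − 2| < δ implies |√s − √2| < ε.
Rationalise: √s − √2 = (s − 2)/(√s + √2), so |√s − √2| = |s − 2|/(√s + √2).
Restrict δ ≤ 2 so that |s − 2| < 2 forces s > 0, and then √s + √2 > √2.
Hence |√s − √2| < |s − 2|/√2, which is < ε once |s − 2| < √2·ε.
Take δ = min(2, √2·ε). If 0 < |s − 2| < δ then s > 0 and |√s − √2| < |s − 2|/√2 < ε.

δ = min(2, √2·ε)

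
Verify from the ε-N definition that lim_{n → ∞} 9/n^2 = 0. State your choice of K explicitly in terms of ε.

K = (9/ε)^{1/2}

Suppose ε > 0. For n ≥ 1, |9/n^2 − 0| = 9/n^2.
9/n^2 < ε ⇔ n^2 > 9/ε ⇔ n > (9/ε)^{1/2}.
Take K = (9/ε)^{1/2}. Then n > K implies 9/n^2 < ε.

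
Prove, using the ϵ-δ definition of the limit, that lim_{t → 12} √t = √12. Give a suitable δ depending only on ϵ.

Fix ϵ > 0. We want δ > 0 such that 0 < |t − 12| < δ implies |√t − √12| < ϵ.
Rationalise: √t − √12 = (t − 12)/(√t + √12), so |√t − √12| = |t − 12|/(√t + √12).
Restrict δ ≤ 12 so that |t − 12| < 12 forces t > 0, and then √t + √12 > √12.
Hence |√t − √12| < |t − 12|/√12, which is < ϵ once |t − 12| < √12·ϵ.
Take δ = min(12, √12·ϵ). If 0 < |t − 12| < δ then t > 0 and |√t − √12| < |t − 12|/√12 < ϵ.

δ = min(12, √12·ϵ)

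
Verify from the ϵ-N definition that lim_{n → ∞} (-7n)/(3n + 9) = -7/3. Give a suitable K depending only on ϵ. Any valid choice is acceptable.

K = 7/ϵ

Let ϵ > 0. For n ≥ 1, |(-7n)/(3n + 9) + 7/3| = |63|/(3(3n + 9)) = 63/(3(3n + 9)).
Since 3n + 9 ≥ 3n for n ≥ 1, this is ≤ 63/(3·3n) = 7/n.
So |(-7n)/(3n + 9) + 7/3| < ϵ whenever n > 7/ϵ.
Take K = 7/ϵ. If n > K then |(-7n)/(3n + 9) + 7/3| ≤ 7/n < ϵ.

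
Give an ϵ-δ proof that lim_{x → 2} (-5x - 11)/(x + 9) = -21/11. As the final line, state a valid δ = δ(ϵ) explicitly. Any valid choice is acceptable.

Fix ϵ > 0. We want δ > 0 with 0 < |x − 2| < δ ⇒ |(-5x - 11)/(x + 9) + 21/11| < ϵ.
Combining over a common denominator, (-5x - 11)/(x + 9) + 21/11 = [(-5x - 11)·11 − (-21)·(x + 9)] / [11·(x + 9)] = -34(x − 2) / (11(x + 9)).
So |(-5x - 11)/(x + 9) + 21/11| = 34|x − 2| / (11·|x + 9|).
Require δ ≤ 11/2, so |x + 9| ≥ |11| − |x − 2| > 11 − 11/2 = 11/2.
Hence |(-5x - 11)/(x + 9) + 21/11| < 34|x − 2|/(11·(11/2)) = (68/121)|x − 2|, which is < ϵ once |x − 2| < (121/68)ϵ.
Take δ = min(11/2, (121/68)ϵ). Then 0 < |x − 2| < δ forces both bounds, so |(-5x - 11)/(x + 9) + 21/11| < ϵ.

δ = min(11/2, (121/68)ϵ)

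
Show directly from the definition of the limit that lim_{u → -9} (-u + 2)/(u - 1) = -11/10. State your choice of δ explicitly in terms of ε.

δ = min(5, 50ε)

Let ε > 0 be given. We want δ > 0 with 0 < |u + 9| < δ ⇒ |(-u + 2)/(u - 1) + 11/10| < ε.
Combining over a common denominator, (-u + 2)/(u - 1) + 11/10 = [(-u + 2)·(-10) − 11·(u - 1)] / [(-10)·(u - 1)] = -1(u + 9) / ((-10)(u - 1)).
So |(-u + 2)/(u - 1) + 11/10| = |u + 9| / (10·|u − 1|).
Require δ ≤ 5, so |u − 1| ≥ |-10| − |u + 9| > 10 − 5 = 5.
Hence |(-u + 2)/(u - 1) + 11/10| < |u + 9|/(10·5) = (1/50)|u + 9|, which is < ε once |u + 9| < 50ε.
Take δ = min(5, 50ε). Then 0 < |u + 9| < δ forces both bounds, so |(-u + 2)/(u - 1) + 11/10| < ε.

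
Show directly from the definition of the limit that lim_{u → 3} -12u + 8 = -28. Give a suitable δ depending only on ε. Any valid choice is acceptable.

Suppose ε > 0. We need δ > 0 so that 0 < |u − 3| < δ implies |(-12u + 8) + 28| < ε.
|(-12u + 8) + 28| = |-12u + 36| = 12|u − 3|.
So 12|u − 3| < ε exactly when |u − 3| < ε/12.
Take δ = ε/12. If 0 < |u − 3| < δ then |(-12u + 8) + 28| = 12|u − 3| < 12·(ε/12) = ε.

δ = ε/12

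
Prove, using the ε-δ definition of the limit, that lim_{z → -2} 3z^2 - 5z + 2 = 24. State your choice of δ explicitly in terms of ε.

δ = min(2, ε/23)

Let ε > 0. We want δ > 0 such that 0 < |z + 2| < δ implies |(3z^2 - 5z + 2) − 24| < ε.
(3z^2 - 5z + 2) − 24 = 3z^2 - 5z - 22 = (z + 2)(3z - 11).
So |(3z^2 - 5z + 2) − 24| = |z + 2|·|3z - 11|.
Assume first that |z + 2| < 2, so |z| < 4. Then |3z - 11| ≤ 3·4 + 11 = 23.
Hence |(3z^2 - 5z + 2) − 24| ≤ 23|z + 2| < ε provided |z + 2| < ε/23.
Take δ = min(2, ε/23). Then 0 < |z + 2| < δ gives both |z + 2| < 2 and |z + 2| < ε/23, so |(3z^2 - 5z + 2) − 24| < ε.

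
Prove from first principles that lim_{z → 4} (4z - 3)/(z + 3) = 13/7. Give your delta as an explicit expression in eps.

delta = min(7/2, (49/30)eps)

Let eps > 0 be given. We want delta > 0 with 0 < |z − 4| < delta ⇒ |(4z - 3)/(z + 3) − (13/7)| < eps.
Combining over a common denominator, (4z - 3)/(z + 3) − (13/7) = [(4z - 3)·7 − 13·(z + 3)] / [7·(z + 3)] = 15(z − 4) / (7(z + 3)).
So |(4z - 3)/(z + 3) − (13/7)| = 15|z − 4| / (7·|z + 3|).
Require delta ≤ 7/2, so |z + 3| ≥ |7| − |z − 4| > 7 − 7/2 = 7/2.
Hence |(4z - 3)/(z + 3) − (13/7)| < 15|z − 4|/(7·(7/2)) = (30/49)|z − 4|, which is < eps once |z − 4| < (49/30)eps.
Take delta = min(7/2, (49/30)eps). Then 0 < |z − 4| < delta forces both bounds, so |(4z - 3)/(z + 3) − (13/7)| < eps.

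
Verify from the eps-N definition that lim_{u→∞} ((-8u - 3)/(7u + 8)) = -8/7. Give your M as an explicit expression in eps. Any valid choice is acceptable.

Fix eps > 0. We seek M > 0 such that u > M implies |(-8u - 3)/(7u + 8) + 8/7| < eps.
(-8u - 3)/(7u + 8) + 8/7 = (7(-8u - 3) − (-8)(7u + 8)) / (7(7u + 8)) = 43/(7(7u + 8)).
For u > 0 we have 7u + 8 > 7u, so |(-8u - 3)/(7u + 8) + 8/7| = 43/(7(7u + 8)) < 43/(7·7u) = (43/49)/u.
Thus |(-8u - 3)/(7u + 8) + 8/7| < eps whenever u > (43/49)/eps.
Take M = (43/49)/eps. If u > M then |(-8u - 3)/(7u + 8) + 8/7| < (43/49)/u < eps.

M = (43/49)/eps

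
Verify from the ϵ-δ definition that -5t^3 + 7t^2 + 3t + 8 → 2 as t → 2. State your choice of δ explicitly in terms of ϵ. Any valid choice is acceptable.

δ = min(1, ϵ/57)

Fix ϵ > 0. We want δ > 0 such that 0 < |t − 2| < δ implies |(-5t^3 + 7t^2 + 3t + 8) − 2| < ϵ.
(-5t^3 + 7t^2 + 3t + 8) − 2 = -5t^3 + 7t^2 + 3t + 6 = (t − 2)(-5t^2 - 3t - 3).
So |(-5t^3 + 7t^2 + 3t + 8) − 2| = |t − 2|·|-5t^2 - 3t - 3|.
Require δ ≤ 1. Then |t − 2| < 1 gives |t| < 3, and by the triangle inequality |-5t^2 - 3t - 3| ≤ 5·3^2 + 3·3 + 3 = 57.
Hence |(-5t^3 + 7t^2 + 3t + 8) − 2| ≤ 57|t − 2| < ϵ provided |t − 2| < ϵ/57.
Take δ = min(1, ϵ/57). Then 0 < |t − 2| < δ gives both |t − 2| < 1 and |t − 2| < ϵ/57, so |(-5t^3 + 7t^2 + 3t + 8) − 2| < ϵ.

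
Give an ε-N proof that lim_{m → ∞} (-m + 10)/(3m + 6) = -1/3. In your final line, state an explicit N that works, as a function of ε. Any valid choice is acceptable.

N = 4/ε

Let ε > 0. For m ≥ 1, |(-m + 10)/(3m + 6) + 1/3| = |36|/(3(3m + 6)) = 36/(3(3m + 6)).
Since 3m + 6 ≥ 3m for m ≥ 1, this is ≤ 36/(3·3m) = 4/m.
So |(-m + 10)/(3m + 6) + 1/3| < ε whenever m > 4/ε.
Take N = 4/ε. If m > N then |(-m + 10)/(3m + 6) + 1/3| ≤ 4/m < ε.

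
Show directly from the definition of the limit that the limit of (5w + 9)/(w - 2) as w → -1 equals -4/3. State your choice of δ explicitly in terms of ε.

δ = min(3/2, (9/38)ε)

Let ε > 0. We want δ > 0 with 0 < |w + 1| < δ ⇒ |(5w + 9)/(w - 2) + 4/3| < ε.
Combining over a common denominator, (5w + 9)/(w - 2) + 4/3 = [(5w + 9)·(-3) − 4·(w - 2)] / [(-3)·(w - 2)] = -19(w + 1) / ((-3)(w - 2)).
So |(5w + 9)/(w - 2) + 4/3| = 19|w + 1| / (3·|w − 2|).
Restrict δ ≤ 3/2. Then |w + 1| < 3/2 gives |w − 2| = |(w + 1) + (-3)| ≥ 3 − 3/2 = 3/2.
Hence |(5w + 9)/(w - 2) + 4/3| < 19|w + 1|/(3·(3/2)) = (38/9)|w + 1|, which is < ε once |w + 1| < (9/38)ε.
Take δ = min(3/2, (9/38)ε). Then 0 < |w + 1| < δ forces both bounds, so |(5w + 9)/(w - 2) + 4/3| < ε.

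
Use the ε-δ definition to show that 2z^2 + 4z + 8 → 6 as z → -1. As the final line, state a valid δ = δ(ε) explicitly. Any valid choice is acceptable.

Let ε > 0. We want δ > 0 such that 0 < |z + 1| < δ implies |(2z^2 + 4z + 8) − 6| < ε.
(2z^2 + 4z + 8) − 6 = 2z^2 + 4z + 2 = (z + 1)(2z + 2).
So |(2z^2 + 4z + 8) − 6| = |z + 1|·|2z + 2|.
Assume first that |z + 1| < 1, so |z| < 2. Then |2z + 2| ≤ 2·2 + 2 = 6.
Hence |(2z^2 + 4z + 8) − 6| ≤ 6|z + 1| < ε provided |z + 1| < ε/6.
Take δ = min(1, ε/6). Then 0 < |z + 1| < δ gives both |z + 1| < 1 and |z + 1| < ε/6, so |(2z^2 + 4z + 8) − 6| < ε.

δ = min(1, ε/6)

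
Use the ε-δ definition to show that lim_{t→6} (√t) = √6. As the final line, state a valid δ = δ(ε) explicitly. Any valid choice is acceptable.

δ = min(6, √6·ε)

Let ε > 0 be given. We want δ > 0 such that 0 < |t − 6| < δ implies |√t − √6| < ε.
Rationalise: √t − √6 = (t − 6)/(√t + √6), so |√t − √6| = |t − 6|/(√t + √6).
Restrict δ ≤ 6 so that |t − 6| < 6 forces t > 0, and then √t + √6 > √6.
Hence |√t − √6| < |t − 6|/√6, which is < ε once |t − 6| < √6·ε.
Take δ = min(6, √6·ε). If 0 < |t − 6| < δ then t > 0 and |√t − √6| < |t − 6|/√6 < ε.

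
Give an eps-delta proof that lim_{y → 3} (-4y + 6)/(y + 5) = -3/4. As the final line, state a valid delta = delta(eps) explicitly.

delta = min(4, (16/13)eps)

Let eps > 0. We want delta > 0 with 0 < |y − 3| < delta ⇒ |(-4y + 6)/(y + 5) + 3/4| < eps.
Combining over a common denominator, (-4y + 6)/(y + 5) + 3/4 = [(-4y + 6)·8 − (-6)·(y + 5)] / [8·(y + 5)] = -26(y − 3) / (8(y + 5)).
So |(-4y + 6)/(y + 5) + 3/4| = 26|y − 3| / (8·|y + 5|).
Restrict delta ≤ 4. Then |y − 3| < 4 gives |y + 5| = |(y − 3) + 8| ≥ 8 − 4 = 4.
Hence |(-4y + 6)/(y + 5) + 3/4| < 26|y − 3|/(8·4) = (13/16)|y − 3|, which is < eps once |y − 3| < (16/13)eps.
Take delta = min(4, (16/13)eps). Then 0 < |y − 3| < delta forces both bounds, so |(-4y + 6)/(y + 5) + 3/4| < eps.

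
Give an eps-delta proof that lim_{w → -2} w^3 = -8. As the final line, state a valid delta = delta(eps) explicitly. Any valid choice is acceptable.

Suppose eps > 0. We seek delta > 0 with 0 < |w + 2| < delta ⇒ |w^3 + 8| < eps.
Factor: w^3 + 8 = (w + 2)(w^2 - 2w + 4), so |w^3 + 8| = |w + 2|·|w^2 - 2w + 4|.
Impose delta ≤ 1 so that |w| < 3; then |w^2 - 2w + 4| ≤ 19.
Hence |w^3 + 8| ≤ 19|w + 2|, which is < eps once |w + 2| < eps/19.
Take delta = min(1, eps/19). If 0 < |w + 2| < delta then both bounds hold and |w^3 + 8| ≤ 19|w + 2| < 19·(eps/19) = eps.

delta = min(1, eps/19)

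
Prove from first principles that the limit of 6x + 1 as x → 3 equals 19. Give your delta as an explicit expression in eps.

delta = eps/6

Fix eps > 0. We need delta > 0 so that 0 < |x − 3| < delta implies |(6x + 1) − 19| < eps.
|(6x + 1) − 19| = |6x - 18| = 6|x − 3|.
So 6|x − 3| < eps exactly when |x − 3| < eps/6.
Take delta = eps/6. If 0 < |x − 3| < delta then |(6x + 1) − 19| = 6|x − 3| < 6·(eps/6) = eps.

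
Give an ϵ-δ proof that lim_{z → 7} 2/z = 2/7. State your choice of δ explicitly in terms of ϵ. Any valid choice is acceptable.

δ = min(7/2, (49/4)ϵ)

Let ϵ > 0. We seek δ > 0 such that 0 < |z − 7| < δ implies |2/z − (2/7)| < ϵ.
|2/z − (2/7)| = 2·|7 − z|/(7·|z|) = 2|z − 7|/(7|z|).
Restrict δ ≤ 7/2. Then |z − 7| < 7/2 gives |z| > 7/2, so 7|z| > 49/2.
Then |2/z − (2/7)| < 2|z − 7|/(49/2), which is < ϵ when |z − 7| < (49/4)ϵ.
Take δ = min(7/2, (49/4)ϵ). Then 0 < |z − 7| < δ gives both |z − 7| < 7/2 and |z − 7| < (49/4)ϵ, so |2/z − (2/7)| < ϵ.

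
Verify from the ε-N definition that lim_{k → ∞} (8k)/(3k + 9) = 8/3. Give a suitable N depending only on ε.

N = 8/ε

Let ε > 0 be given. For k ≥ 1, |(8k)/(3k + 9) − (8/3)| = |-72|/(3(3k + 9)) = 72/(3(3k + 9)).
Since 3k + 9 ≥ 3k for k ≥ 1, this is ≤ 72/(3·3k) = 8/k.
So |(8k)/(3k + 9) − (8/3)| < ε whenever k > 8/ε.
Take N = 8/ε. If k > N then |(8k)/(3k + 9) − (8/3)| ≤ 8/k < ε.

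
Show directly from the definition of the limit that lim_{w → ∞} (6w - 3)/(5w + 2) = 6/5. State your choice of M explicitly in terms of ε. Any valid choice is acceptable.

M = (27/25)/ε

Let ε > 0. We seek M > 0 such that w > M implies |(6w - 3)/(5w + 2) − (6/5)| < ε.
(6w - 3)/(5w + 2) − (6/5) = (5(6w - 3) − 6(5w + 2)) / (5(5w + 2)) = -27/(5(5w + 2)).
For w > 0 we have 5w + 2 > 5w, so |(6w - 3)/(5w + 2) − (6/5)| = 27/(5(5w + 2)) < 27/(5·5w) = (27/25)/w.
Thus |(6w - 3)/(5w + 2) − (6/5)| < ε whenever w > (27/25)/ε.
Take M = (27/25)/ε. If w > M then |(6w - 3)/(5w + 2) − (6/5)| < (27/25)/w < ε.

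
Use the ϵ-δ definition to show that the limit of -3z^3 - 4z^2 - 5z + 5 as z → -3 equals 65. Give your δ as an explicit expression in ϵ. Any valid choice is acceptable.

Fix ϵ > 0. We want δ > 0 such that 0 < |z + 3| < δ implies |(-3z^3 - 4z^2 - 5z + 5) − 65| < ϵ.
(-3z^3 - 4z^2 - 5z + 5) − 65 = -3z^3 - 4z^2 - 5z - 60 = (z + 3)(-3z^2 + 5z - 20).
So |(-3z^3 - 4z^2 - 5z + 5) − 65| = |z + 3|·|-3z^2 + 5z - 20|.
Assume first that |z + 3| < 1, so |z| < 4. Then |-3z^2 + 5z - 20| ≤ 3·4^2 + 5·4 + 20 = 88.
Hence |(-3z^3 - 4z^2 - 5z + 5) − 65| ≤ 88|z + 3| < ϵ provided |z + 3| < ϵ/88.
Take δ = min(1, ϵ/88). Then 0 < |z + 3| < δ gives both |z + 3| < 1 and |z + 3| < ϵ/88, so |(-3z^3 - 4z^2 - 5z + 5) − 65| < ϵ.

δ = min(1, ϵ/88)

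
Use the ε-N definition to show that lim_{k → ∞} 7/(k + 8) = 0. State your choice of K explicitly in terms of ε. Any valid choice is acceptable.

Fix ε > 0. For k ≥ 1, |7/(k + 8) − 0| = 7/(k + 8) ≤ 7/k.
We need 7/k < ε, i.e. k > 7/ε.
Take K = 7/ε. If k > K then |7/(k + 8)| ≤ 7/k < ε.

K = 7/ε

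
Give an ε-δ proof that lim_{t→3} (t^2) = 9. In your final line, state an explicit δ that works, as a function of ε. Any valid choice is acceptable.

δ = min(1, ε/7)

Suppose ε > 0. We seek δ > 0 with 0 < |t − 3| < δ ⇒ |t^2 − 9| < ε.
Factor: t^2 − 9 = (t − 3)(t + 3), so |t^2 − 9| = |t − 3|·|t + 3|.
Impose δ ≤ 1 so that |t| < 4; then |t + 3| ≤ 7.
Hence |t^2 − 9| ≤ 7|t − 3|, which is < ε once |t − 3| < ε/7.
Take δ = min(1, ε/7). If 0 < |t − 3| < δ then both bounds hold and |t^2 − 9| ≤ 7|t − 3| < 7·(ε/7) = ε.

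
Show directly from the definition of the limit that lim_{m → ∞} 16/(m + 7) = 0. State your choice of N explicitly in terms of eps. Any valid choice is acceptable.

N = 16/eps

Let eps > 0. For m ≥ 1, |16/(m + 7) − 0| = 16/(m + 7) ≤ 16/m.
We need 16/m < eps, i.e. m > 16/eps.
Take N = 16/eps. If m > N then |16/(m + 7)| ≤ 16/m < eps.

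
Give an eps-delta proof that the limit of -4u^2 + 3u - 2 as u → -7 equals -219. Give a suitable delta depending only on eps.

Let eps > 0. We want delta > 0 such that 0 < |u + 7| < delta implies |(-4u^2 + 3u - 2) + 219| < eps.
(-4u^2 + 3u - 2) + 219 = -4u^2 + 3u + 217 = (u + 7)(-4u + 31).
So |(-4u^2 + 3u - 2) + 219| = |u + 7|·|-4u + 31|.
Require delta ≤ 1. Then |u + 7| < 1 gives |u| < 8, and by the triangle inequality |-4u + 31| ≤ 4·8 + 31 = 63.
Hence |(-4u^2 + 3u - 2) + 219| ≤ 63|u + 7| < eps provided |u + 7| < eps/63.
Choosing delta = min(1, eps/63) ensures both conditions, hence |(-4u^2 + 3u - 2) + 219| < eps.

delta = min(1, eps/63)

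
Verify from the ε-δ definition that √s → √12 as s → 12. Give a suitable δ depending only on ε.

Suppose ε > 0. We want δ > 0 such that 0 < |s − 12| < δ implies |√s − √12| < ε.
Multiplying by the conjugate, |√s − √12| = |s − 12|/(√s + √12).
Restrict δ ≤ 12 so that |s − 12| < 12 forces s > 0, and then √s + √12 > √12.
Hence |√s − √12| < |s − 12|/√12, which is < ε once |s − 12| < √12·ε.
Take δ = min(12, √12·ε). If 0 < |s − 12| < δ then s > 0 and |√s − √12| < |s − 12|/√12 < ε.

δ = min(12, √12·ε)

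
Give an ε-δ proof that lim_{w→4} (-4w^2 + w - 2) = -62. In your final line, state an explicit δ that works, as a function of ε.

Fix ε > 0. We want δ > 0 such that 0 < |w − 4| < δ implies |(-4w^2 + w - 2) + 62| < ε.
(-4w^2 + w - 2) + 62 = -4w^2 + w + 60 = (w − 4)(-4w - 15).
So |(-4w^2 + w - 2) + 62| = |w − 4|·|-4w - 15|.
Assume first that |w − 4| < 2, so |w| < 6. Then |-4w - 15| ≤ 4·6 + 15 = 39.
Hence |(-4w^2 + w - 2) + 62| ≤ 39|w − 4| < ε provided |w − 4| < ε/39.
Choosing δ = min(2, ε/39) ensures both conditions, hence |(-4w^2 + w - 2) + 62| < ε.

δ = min(2, ε/39)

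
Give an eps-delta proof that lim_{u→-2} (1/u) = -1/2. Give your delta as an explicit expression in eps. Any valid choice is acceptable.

Let eps > 0 be given. We seek delta > 0 such that 0 < |u + 2| < delta implies |1/u + 1/2| < eps.
|1/u + 1/2| = |-2 − u|/(2·|u|) = |u + 2|/(2|u|).
Require delta ≤ 1 so that |u| > 2 − 1 = 1, hence 2|u| > 2.
Then |1/u + 1/2| < |u + 2|/2, which is < eps when |u + 2| < 2eps.
Take delta = min(1, 2eps). Then 0 < |u + 2| < delta gives both |u + 2| < 1 and |u + 2| < 2eps, so |1/u + 1/2| < eps.

delta = min(1, 2eps)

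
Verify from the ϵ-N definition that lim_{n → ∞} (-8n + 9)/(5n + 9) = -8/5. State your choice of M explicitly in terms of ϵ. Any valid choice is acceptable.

M = (117/25)/ϵ

Let ϵ > 0 be given. For n ≥ 1, |(-8n + 9)/(5n + 9) + 8/5| = |117|/(5(5n + 9)) = 117/(5(5n + 9)).
Since 5n + 9 ≥ 5n for n ≥ 1, this is ≤ 117/(5·5n) = (117/25)/n.
So |(-8n + 9)/(5n + 9) + 8/5| < ϵ whenever n > (117/25)/ϵ.
Take M = (117/25)/ϵ. If n > M then |(-8n + 9)/(5n + 9) + 8/5| ≤ (117/25)/n < ϵ.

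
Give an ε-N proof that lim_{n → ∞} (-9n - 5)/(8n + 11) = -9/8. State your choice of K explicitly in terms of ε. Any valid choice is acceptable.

Suppose ε > 0. For n ≥ 1, |(-9n - 5)/(8n + 11) + 9/8| = |59|/(8(8n + 11)) = 59/(8(8n + 11)).
Since 8n + 11 ≥ 8n for n ≥ 1, this is ≤ 59/(8·8n) = (59/64)/n.
So |(-9n - 5)/(8n + 11) + 9/8| < ε whenever n > (59/64)/ε.
Take K = (59/64)/ε. If n > K then |(-9n - 5)/(8n + 11) + 9/8| ≤ (59/64)/n < ε.

K = (59/64)/ε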